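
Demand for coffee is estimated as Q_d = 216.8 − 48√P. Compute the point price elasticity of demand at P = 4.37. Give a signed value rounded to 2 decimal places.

-0.43

dQ_d/dP = −48/(2√P) = -11.4808. At P = 4.37, Q_d = 116.458.
Ed = (dQ_d/dP)·(P/Q_d) = (-11.4808) × (4.37/116.458) = -0.4308…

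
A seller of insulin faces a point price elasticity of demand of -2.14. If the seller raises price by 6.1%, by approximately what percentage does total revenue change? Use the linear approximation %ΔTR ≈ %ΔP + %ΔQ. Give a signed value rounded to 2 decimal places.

%ΔQ ≈ Ed × %ΔP = (-2.14) × (+6.1%) = -13.0540%
%ΔTR ≈ %ΔP + %ΔQ = (+6.1%) + (-13.0540%) = -6.9540%

-6.95%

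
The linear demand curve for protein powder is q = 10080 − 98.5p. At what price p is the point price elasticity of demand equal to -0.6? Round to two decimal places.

Ed = −98.5p/(10080 − 98.5p). Set this equal to -0.6:
98.5p = 0.6·(10080 − 98.5p) ⇒ 98.5p(1 + 0.6) = 0.6·10080
p = 0.6·10080 / (98.5·1.6) = 38.3756…

38.38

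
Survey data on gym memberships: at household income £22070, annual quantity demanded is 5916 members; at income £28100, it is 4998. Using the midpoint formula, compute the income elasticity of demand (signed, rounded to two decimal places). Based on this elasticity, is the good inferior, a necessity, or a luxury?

%ΔQ = (4998 − 5916)/[( 5916 + 4998)/2] = -918/5457 = -0.168224…
%ΔIncome = (28100 − 22070)/[( 22070 + 28100)/2] = 6030/25085 = 0.240382…
E_income = (-918/5457) / (6030/25085) = -0.6998…
E_income < 0 ⇒ inferior good.

-0.70; inferior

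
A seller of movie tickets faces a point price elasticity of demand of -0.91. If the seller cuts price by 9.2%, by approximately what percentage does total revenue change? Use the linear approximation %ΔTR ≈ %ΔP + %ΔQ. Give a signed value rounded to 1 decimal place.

%ΔQ ≈ Ed × %ΔP = (-0.91) × (-9.2%) = +8.3720%
%ΔTR ≈ %ΔP + %ΔQ = (-9.2%) + (+8.3720%) = -0.8280%

-0.8%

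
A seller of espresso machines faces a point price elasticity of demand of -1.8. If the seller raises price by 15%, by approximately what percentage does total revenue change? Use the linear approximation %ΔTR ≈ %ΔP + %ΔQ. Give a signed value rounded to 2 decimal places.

-12.00%

%ΔQ ≈ Ed × %ΔP = (-1.8) × (+15%) = -27.0000%
%ΔTR ≈ %ΔP + %ΔQ = (+15%) + (-27.0000%) = -12.0000%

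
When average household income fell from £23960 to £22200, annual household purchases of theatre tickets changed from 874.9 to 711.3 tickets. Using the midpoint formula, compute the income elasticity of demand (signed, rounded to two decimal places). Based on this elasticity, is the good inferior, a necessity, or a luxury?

2.71; luxury

%ΔQ = (711.3 − 874.9)/[( 874.9 + 711.3)/2] = -163.6/793.1 = -0.206279…
%ΔIncome = (22200 − 23960)/[( 23960 + 22200)/2] = -1760/23080 = -0.076256…
E_income = (-163.6/793.1) / (-1760/23080) = 2.7050…
E_income > 1 ⇒ normal good, luxury.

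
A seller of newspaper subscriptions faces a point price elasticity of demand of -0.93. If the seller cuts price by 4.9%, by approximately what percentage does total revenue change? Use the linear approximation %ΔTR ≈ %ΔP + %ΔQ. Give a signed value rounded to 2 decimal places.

-0.34%

%ΔQ ≈ Ed × %ΔP = (-0.93) × (-4.9%) = +4.5570%
%ΔTR ≈ %ΔP + %ΔQ = (-4.9%) + (+4.5570%) = -0.3430%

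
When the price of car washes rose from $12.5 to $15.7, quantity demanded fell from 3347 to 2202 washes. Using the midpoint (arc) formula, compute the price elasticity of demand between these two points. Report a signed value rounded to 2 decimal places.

%ΔQ = (2202 − 3347) / [(3347 + 2202)/2] = -1145/2774.5 = -0.412686…
%ΔP = (15.7 − 12.5) / [(12.5 + 15.7)/2] = 3.2/14.1 = 0.226950…
Arc Ed = %ΔQ / %ΔP = (-1145/2774.5) / (3.2/14.1) = -1.8184…

-1.82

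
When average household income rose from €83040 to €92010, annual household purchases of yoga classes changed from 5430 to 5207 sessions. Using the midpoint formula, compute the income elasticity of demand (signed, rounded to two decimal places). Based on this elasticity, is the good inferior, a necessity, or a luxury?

%ΔQ = (5207 − 5430)/[( 5430 + 5207)/2] = -223/5318.5 = -0.041929…
%ΔIncome = (92010 − 83040)/[( 83040 + 92010)/2] = 8970/87525 = 0.102485…
E_income = (-223/5318.5) / (8970/87525) = -0.4091…
E_income < 0 ⇒ inferior good.

-0.41; inferior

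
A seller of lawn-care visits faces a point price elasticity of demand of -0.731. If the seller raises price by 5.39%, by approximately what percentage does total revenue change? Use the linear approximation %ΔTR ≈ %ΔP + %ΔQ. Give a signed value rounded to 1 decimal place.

+1.4%

%ΔQ ≈ Ed × %ΔP = (-0.731) × (+5.39%) = -3.9401%
%ΔTR ≈ %ΔP + %ΔQ = (+5.39%) + (-3.9401%) = +1.4499%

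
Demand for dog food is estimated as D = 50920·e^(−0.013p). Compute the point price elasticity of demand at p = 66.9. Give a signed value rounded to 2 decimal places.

dD/dp = −0.013·D = -277.412. At p = 66.9, D = 21339.4.
Ed = (dD/dp)·(p/D) = (-277.412) × (66.9/21339.4) = -0.8697

-0.87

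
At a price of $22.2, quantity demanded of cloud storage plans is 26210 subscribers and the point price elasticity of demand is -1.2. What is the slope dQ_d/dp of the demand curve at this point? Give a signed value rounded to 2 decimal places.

Ed = (dQ_d/dp)·(p/Q_d) ⇒ dQ_d/dp = Ed·Q_d/p = (-1.2)·26210/22.2 = -1416.7567…

-1416.76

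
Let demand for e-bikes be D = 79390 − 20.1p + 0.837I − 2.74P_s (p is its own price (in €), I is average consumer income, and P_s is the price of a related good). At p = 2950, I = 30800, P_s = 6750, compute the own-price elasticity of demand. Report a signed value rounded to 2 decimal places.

-2.17

At the given values, D = 79390 − 20.1(2950) + 0.837(30800) − 2.74(6750) = 27379.6.
∂D/∂p = −20.1.
E = (-20.1) × (2950/27379.6) = -2.1656…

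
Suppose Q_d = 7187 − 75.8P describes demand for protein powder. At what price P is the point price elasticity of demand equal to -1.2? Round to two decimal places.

Ed = −75.8P/(7187 − 75.8P). Set this equal to -1.2:
75.8P = 1.2·(7187 − 75.8P) ⇒ 75.8P(1 + 1.2) = 1.2·7187
P = 1.2·7187 / (75.8·2.2) = 51.7174…

51.72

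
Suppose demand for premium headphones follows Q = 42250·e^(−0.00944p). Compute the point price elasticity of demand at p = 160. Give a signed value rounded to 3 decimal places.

dQ/dp = −0.00944·Q = -88.0725. At p = 160, Q = 9329.71.
Ed = (dQ/dp)·(p/Q) = (-88.0725) × (160/9329.71) = -1.5104

-1.510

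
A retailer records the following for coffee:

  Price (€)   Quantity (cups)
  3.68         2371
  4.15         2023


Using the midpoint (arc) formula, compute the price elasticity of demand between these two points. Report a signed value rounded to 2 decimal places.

-1.32

%ΔQ = (2023 − 2371) / [(2371 + 2023)/2] = -348/2197 = -0.158397…
%ΔP = (4.15 − 3.68) / [(3.68 + 4.15)/2] = 0.47/3.915 = 0.120051…
Arc Ed = %ΔQ / %ΔP = (-348/2197) / (0.47/3.915) = -1.3194…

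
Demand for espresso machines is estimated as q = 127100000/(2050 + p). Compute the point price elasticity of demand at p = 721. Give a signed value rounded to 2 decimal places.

dq/dp = −127100000/(2050 + p)² = -16.5528. At p = 721, q = 45867.9.
Ed = (dq/dp)·(p/q) = (-16.5528) × (721/45867.9) = -0.2601…

-0.26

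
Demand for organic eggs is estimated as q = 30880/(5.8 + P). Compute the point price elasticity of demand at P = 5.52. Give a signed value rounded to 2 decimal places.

-0.49

dq/dP = −30880/(5.8 + P)² = -240.982. At P = 5.52, q = 2727.92.
Ed = (dq/dP)·(P/q) = (-240.982) × (5.52/2727.92) = -0.4876…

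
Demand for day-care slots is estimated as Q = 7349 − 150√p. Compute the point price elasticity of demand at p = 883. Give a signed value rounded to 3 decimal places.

dQ/dp = −150/(2√p) = -2.52395. At p = 883, Q = 2891.7.
Ed = (dQ/dp)·(p/Q) = (-2.52395) × (883/2891.7) = -0.77070…

-0.771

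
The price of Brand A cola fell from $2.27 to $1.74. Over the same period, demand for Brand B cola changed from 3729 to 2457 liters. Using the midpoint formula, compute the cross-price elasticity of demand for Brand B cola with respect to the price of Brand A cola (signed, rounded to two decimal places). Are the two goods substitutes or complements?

1.56; substitutes

%ΔQ_{Brand B cola} = (2457 − 3729)/avg = -1272/3093 = -0.411251…
%ΔP_{Brand A cola} = (1.74 − 2.27)/avg = -0.53/2.005 = -0.264339…
E_cross = (-1272/3093) / (-0.53/2.005) = 1.5557…
E_cross > 0 ⇒ the goods are substitutes.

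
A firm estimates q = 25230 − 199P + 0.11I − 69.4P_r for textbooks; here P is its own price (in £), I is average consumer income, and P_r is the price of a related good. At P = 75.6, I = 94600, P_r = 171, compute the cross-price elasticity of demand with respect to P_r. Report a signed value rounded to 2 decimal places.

At the given values, q = 25230 − 199(75.6) + 0.11(94600) − 69.4(171) = 8724.2.
∂q/∂P_r = -69.4.
E = (-69.4) × (171/8724.2) = -1.3602…

-1.36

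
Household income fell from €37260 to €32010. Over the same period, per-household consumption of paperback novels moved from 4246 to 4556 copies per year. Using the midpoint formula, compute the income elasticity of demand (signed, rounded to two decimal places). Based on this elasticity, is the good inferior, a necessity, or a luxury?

%ΔQ = (4556 − 4246)/[( 4246 + 4556)/2] = 310/4401 = 0.070438…
%ΔIncome = (32010 − 37260)/[( 37260 + 32010)/2] = -5250/34635 = -0.151580…
E_income = (310/4401) / (-5250/34635) = -0.4646…
E_income < 0 ⇒ inferior good.

-0.46; inferior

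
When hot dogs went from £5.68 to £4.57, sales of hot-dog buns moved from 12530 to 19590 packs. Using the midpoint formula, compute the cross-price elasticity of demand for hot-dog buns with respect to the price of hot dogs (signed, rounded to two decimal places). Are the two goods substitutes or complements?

%ΔQ_{hot-dog buns} = (19590 − 12530)/avg = 7060/16060 = 0.439601…
%ΔP_{hot dogs} = (4.57 − 5.68)/avg = -1.11/5.125 = -0.216585…
E_cross = (7060/16060) / (-1.11/5.125) = -2.0296…
E_cross < 0 ⇒ the goods are complements.

-2.03; complements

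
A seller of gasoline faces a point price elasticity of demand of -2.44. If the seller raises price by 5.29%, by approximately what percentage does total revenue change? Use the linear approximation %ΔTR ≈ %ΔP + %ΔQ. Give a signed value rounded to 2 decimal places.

-7.62%

%ΔQ ≈ Ed × %ΔP = (-2.44) × (+5.29%) = -12.9076%
%ΔTR ≈ %ΔP + %ΔQ = (+5.29%) + (-12.9076%) = -7.6176%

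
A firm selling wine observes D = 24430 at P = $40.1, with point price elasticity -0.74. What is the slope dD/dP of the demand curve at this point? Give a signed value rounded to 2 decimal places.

Ed = (dD/dP)·(P/D) ⇒ dD/dP = Ed·D/P = (-0.74)·24430/40.1 = -450.8279…

-450.83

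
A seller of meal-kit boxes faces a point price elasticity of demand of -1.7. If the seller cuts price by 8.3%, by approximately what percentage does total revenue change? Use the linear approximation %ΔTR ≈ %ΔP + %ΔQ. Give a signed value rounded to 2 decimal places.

%ΔQ ≈ Ed × %ΔP = (-1.7) × (-8.3%) = +14.1100%
%ΔTR ≈ %ΔP + %ΔQ = (-8.3%) + (+14.1100%) = +5.8100%

+5.81%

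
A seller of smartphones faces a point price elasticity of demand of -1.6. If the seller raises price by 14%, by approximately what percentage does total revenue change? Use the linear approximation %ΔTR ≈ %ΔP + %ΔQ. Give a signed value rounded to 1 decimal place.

-8.4%

%ΔQ ≈ Ed × %ΔP = (-1.6) × (+14%) = -22.4000%
%ΔTR ≈ %ΔP + %ΔQ = (+14%) + (-22.4000%) = -8.4000%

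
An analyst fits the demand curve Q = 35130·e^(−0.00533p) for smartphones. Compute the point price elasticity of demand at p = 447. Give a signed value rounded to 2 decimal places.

dQ/dp = −0.00533·Q = -17.286. At p = 447, Q = 3243.15.
Ed = (dQ/dp)·(p/Q) = (-17.286) × (447/3243.15) = -2.3825…

-2.38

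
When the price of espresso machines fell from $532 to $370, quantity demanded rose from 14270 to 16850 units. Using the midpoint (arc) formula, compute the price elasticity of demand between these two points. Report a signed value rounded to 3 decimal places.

-0.462

%ΔQ = (16850 − 14270) / [(14270 + 16850)/2] = 2580/15560 = 0.165809…
%ΔP = (370 − 532) / [(532 + 370)/2] = -162/451 = -0.359201…
Arc Ed = %ΔQ / %ΔP = (2580/15560) / (-162/451) = -0.46160…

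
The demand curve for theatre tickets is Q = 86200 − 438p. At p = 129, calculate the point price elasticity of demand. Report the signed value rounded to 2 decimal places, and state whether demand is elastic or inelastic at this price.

-1.90; elastic

dQ/dp = −438. At p = 129, Q = 86200 − 438(129) = 29698.
Ed = (dQ/dp)·(p/Q) = −438 × (129/29698) = -1.9025…
|Ed| = 1.90 > 1, so demand is elastic.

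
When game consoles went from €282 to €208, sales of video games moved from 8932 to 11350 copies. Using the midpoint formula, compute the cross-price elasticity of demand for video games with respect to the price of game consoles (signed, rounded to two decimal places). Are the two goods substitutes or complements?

-0.79; complements

%ΔQ_{video games} = (11350 − 8932)/avg = 2418/10141 = 0.238438…
%ΔP_{game consoles} = (208 − 282)/avg = -74/245 = -0.302040…
E_cross = (2418/10141) / (-74/245) = -0.7894…
E_cross < 0 ⇒ the goods are complements.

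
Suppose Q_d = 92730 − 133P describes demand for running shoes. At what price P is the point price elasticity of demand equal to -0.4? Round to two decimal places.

Ed = −133P/(92730 − 133P). Set this equal to -0.4:
133P = 0.4·(92730 − 133P) ⇒ 133P(1 + 0.4) = 0.4·92730
P = 0.4·92730 / (133·1.4) = 199.2051…

199.21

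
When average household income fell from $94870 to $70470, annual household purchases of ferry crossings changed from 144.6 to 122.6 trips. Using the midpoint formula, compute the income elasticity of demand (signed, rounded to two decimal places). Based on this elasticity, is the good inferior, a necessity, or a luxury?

0.56; necessity

%ΔQ = (122.6 − 144.6)/[( 144.6 + 122.6)/2] = -22/133.6 = -0.164670…
%ΔIncome = (70470 − 94870)/[( 94870 + 70470)/2] = -24400/82670 = -0.295149…
E_income = (-22/133.6) / (-24400/82670) = 0.5579…
0 < E_income < 1 ⇒ normal good, necessity.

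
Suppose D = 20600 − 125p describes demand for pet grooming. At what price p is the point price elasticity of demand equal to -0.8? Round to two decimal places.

73.24

Ed = −125p/(20600 − 125p). Set this equal to -0.8:
125p = 0.8·(20600 − 125p) ⇒ 125p(1 + 0.8) = 0.8·20600
p = 0.8·20600 / (125·1.8) = 73.2444…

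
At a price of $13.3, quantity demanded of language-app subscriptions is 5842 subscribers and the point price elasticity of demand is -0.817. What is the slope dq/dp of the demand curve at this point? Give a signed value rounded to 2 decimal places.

Ed = (dq/dp)·(p/q) ⇒ dq/dp = Ed·q/p = (-0.817)·5842/13.3 = -358.8657…

-358.87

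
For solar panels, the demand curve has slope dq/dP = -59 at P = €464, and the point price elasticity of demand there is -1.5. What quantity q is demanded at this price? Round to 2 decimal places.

18250.67

Ed = (dq/dP)·(P/q) ⇒ q = (dq/dP)·P/Ed = (-59)·464/(-1.5) = 18250.6666…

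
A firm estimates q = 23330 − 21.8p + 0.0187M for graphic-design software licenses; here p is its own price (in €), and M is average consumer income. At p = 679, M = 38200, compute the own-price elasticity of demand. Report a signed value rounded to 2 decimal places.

At the given values, q = 23330 − 21.8(679) + 0.0187(38200) = 9242.14.
∂q/∂p = −21.8.
E = (-21.8) × (679/9242.14) = -1.6015…

-1.60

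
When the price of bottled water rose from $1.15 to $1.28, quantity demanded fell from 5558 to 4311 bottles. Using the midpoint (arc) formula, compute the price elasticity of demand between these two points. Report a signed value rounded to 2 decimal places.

-2.36

%ΔQ = (4311 − 5558) / [(5558 + 4311)/2] = -1247/4934.5 = -0.252710…
%ΔP = (1.28 − 1.15) / [(1.15 + 1.28)/2] = 0.13/1.215 = 0.106995…
Arc Ed = %ΔQ / %ΔP = (-1247/4934.5) / (0.13/1.215) = -2.3618…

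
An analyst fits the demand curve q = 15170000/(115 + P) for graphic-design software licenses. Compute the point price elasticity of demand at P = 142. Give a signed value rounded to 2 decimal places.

dq/dP = −15170000/(115 + P)² = -229.678. At P = 142, q = 59027.2.
Ed = (dq/dP)·(P/q) = (-229.678) × (142/59027.2) = -0.5525…

-0.55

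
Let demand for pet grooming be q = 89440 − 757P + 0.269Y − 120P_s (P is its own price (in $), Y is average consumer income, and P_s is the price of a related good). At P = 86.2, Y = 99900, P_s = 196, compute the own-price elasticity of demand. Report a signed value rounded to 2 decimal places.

At the given values, q = 89440 − 757(86.2) + 0.269(99900) − 120(196) = 27539.7.
∂q/∂P = −757.
E = (-757) × (86.2/27539.7) = -2.3694…

-2.37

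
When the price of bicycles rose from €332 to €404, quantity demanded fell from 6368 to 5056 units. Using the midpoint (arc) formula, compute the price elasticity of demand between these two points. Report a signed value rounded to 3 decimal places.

%ΔQ = (5056 − 6368) / [(6368 + 5056)/2] = -1312/5712 = -0.229691…
%ΔP = (404 − 332) / [(332 + 404)/2] = 72/368 = 0.195652…
Arc Ed = %ΔQ / %ΔP = (-1312/5712) / (72/368) = -1.17398…

-1.174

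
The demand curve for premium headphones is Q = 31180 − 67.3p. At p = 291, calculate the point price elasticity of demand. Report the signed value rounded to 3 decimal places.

dQ/dp = −67.3. At p = 291, Q = 31180 − 67.3(291) = 11595.7.
Ed = (dQ/dp)·(p/Q) = −67.3 × (291/11595.7) = -1.68892…

-1.689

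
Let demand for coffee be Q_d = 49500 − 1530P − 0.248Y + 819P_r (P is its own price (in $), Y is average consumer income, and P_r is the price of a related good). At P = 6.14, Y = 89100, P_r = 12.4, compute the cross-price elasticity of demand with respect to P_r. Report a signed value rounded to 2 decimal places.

At the given values, Q_d = 49500 − 1530(6.14) − 0.248(89100) + 819(12.4) = 28164.6.
∂Q_d/∂P_r = 819.
E = (819) × (12.4/28164.6) = 0.3605…

0.36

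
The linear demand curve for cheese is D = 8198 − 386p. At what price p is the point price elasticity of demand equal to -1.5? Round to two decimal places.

12.74

Ed = −386p/(8198 − 386p). Set this equal to -1.5:
386p = 1.5·(8198 − 386p) ⇒ 386p(1 + 1.5) = 1.5·8198
p = 1.5·8198 / (386·2.5) = 12.7430…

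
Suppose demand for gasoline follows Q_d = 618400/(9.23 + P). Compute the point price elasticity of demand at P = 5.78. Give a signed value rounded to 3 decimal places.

-0.385

dQ_d/dP = −618400/(9.23 + P)² = -2744.78. At P = 5.78, Q_d = 41199.2.
Ed = (dQ_d/dP)·(P/Q_d) = (-2744.78) × (5.78/41199.2) = -0.38507…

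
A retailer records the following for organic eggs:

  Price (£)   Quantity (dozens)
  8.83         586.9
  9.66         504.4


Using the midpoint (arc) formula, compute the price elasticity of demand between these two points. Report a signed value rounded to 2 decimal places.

%ΔQ = (504.4 − 586.9) / [(586.9 + 504.4)/2] = -82.5/545.65 = -0.151195…
%ΔP = (9.66 − 8.83) / [(8.83 + 9.66)/2] = 0.83/9.245 = 0.089778…
Arc Ed = %ΔQ / %ΔP = (-82.5/545.65) / (0.83/9.245) = -1.6841…

-1.68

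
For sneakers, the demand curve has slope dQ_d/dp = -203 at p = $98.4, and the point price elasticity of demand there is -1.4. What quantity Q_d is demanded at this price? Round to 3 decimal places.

14268.000

Ed = (dQ_d/dp)·(p/Q_d) ⇒ Q_d = (dQ_d/dp)·p/Ed = (-203)·98.4/(-1.4) = 14268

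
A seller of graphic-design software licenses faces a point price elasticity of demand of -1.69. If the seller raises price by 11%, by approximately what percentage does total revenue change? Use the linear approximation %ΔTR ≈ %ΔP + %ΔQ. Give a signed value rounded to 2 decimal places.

%ΔQ ≈ Ed × %ΔP = (-1.69) × (+11%) = -18.5900%
%ΔTR ≈ %ΔP + %ΔQ = (+11%) + (-18.5900%) = -7.5900%

-7.59%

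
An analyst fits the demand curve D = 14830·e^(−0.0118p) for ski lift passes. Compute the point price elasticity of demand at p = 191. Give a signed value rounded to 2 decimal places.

-2.25

dD/dp = −0.0118·D = -18.3743. At p = 191, D = 1557.14.
Ed = (dD/dp)·(p/D) = (-18.3743) × (191/1557.14) = -2.2538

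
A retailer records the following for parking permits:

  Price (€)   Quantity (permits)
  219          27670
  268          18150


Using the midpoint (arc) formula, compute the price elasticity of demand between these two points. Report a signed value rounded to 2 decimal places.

-2.06

%ΔQ = (18150 − 27670) / [(27670 + 18150)/2] = -9520/22910 = -0.415539…
%ΔP = (268 − 219) / [(219 + 268)/2] = 49/243.5 = 0.201232…
Arc Ed = %ΔQ / %ΔP = (-9520/22910) / (49/243.5) = -2.0649…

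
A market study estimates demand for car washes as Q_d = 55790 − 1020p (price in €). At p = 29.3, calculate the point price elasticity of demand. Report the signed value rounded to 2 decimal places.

dQ_d/dp = −1020. At p = 29.3, Q_d = 55790 − 1020(29.3) = 25904.
Ed = (dQ_d/dp)·(p/Q_d) = −1020 × (29.3/25904) = -1.1537…

-1.15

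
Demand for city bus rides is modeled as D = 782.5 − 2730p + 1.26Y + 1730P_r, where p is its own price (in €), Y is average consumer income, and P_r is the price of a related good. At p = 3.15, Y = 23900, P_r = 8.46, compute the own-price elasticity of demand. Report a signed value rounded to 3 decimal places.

At the given values, D = 782.5 − 2730(3.15) + 1.26(23900) + 1730(8.46) = 36932.8.
∂D/∂p = −2730.
E = (-2730) × (3.15/36932.8) = -0.23284…

-0.233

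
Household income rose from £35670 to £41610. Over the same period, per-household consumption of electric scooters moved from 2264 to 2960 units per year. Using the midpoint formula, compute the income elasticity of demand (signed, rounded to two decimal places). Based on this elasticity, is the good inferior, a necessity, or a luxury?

1.73; luxury

%ΔQ = (2960 − 2264)/[( 2264 + 2960)/2] = 696/2612 = 0.266462…
%ΔIncome = (41610 − 35670)/[( 35670 + 41610)/2] = 5940/38640 = 0.153726…
E_income = (696/2612) / (5940/38640) = 1.7333…
E_income > 1 ⇒ normal good, luxury.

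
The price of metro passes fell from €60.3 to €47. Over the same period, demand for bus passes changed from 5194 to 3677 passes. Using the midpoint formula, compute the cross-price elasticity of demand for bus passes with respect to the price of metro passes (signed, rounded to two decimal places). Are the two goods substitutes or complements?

1.38; substitutes

%ΔQ_{bus passes} = (3677 − 5194)/avg = -1517/4435.5 = -0.342013…
%ΔP_{metro passes} = (47 − 60.3)/avg = -13.3/53.65 = -0.247903…
E_cross = (-1517/4435.5) / (-13.3/53.65) = 1.3796…
E_cross > 0 ⇒ the goods are substitutes.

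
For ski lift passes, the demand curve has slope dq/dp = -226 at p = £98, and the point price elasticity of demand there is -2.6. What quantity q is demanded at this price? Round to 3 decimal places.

8518.462

Ed = (dq/dp)·(p/q) ⇒ q = (dq/dp)·p/Ed = (-226)·98/(-2.6) = 8518.46153…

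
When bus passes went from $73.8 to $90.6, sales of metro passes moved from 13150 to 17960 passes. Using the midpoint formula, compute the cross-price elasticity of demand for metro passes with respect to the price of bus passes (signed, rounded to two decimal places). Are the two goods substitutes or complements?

%ΔQ_{metro passes} = (17960 − 13150)/avg = 4810/15555 = 0.309225…
%ΔP_{bus passes} = (90.6 − 73.8)/avg = 16.8/82.2 = 0.204379…
E_cross = (4810/15555) / (16.8/82.2) = 1.5129…
E_cross > 0 ⇒ the goods are substitutes.

1.51; substitutes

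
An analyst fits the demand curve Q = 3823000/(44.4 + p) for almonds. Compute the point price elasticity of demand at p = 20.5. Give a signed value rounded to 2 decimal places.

-0.32

dQ/dp = −3823000/(44.4 + p)² = -907.643. At p = 20.5, Q = 58906.
Ed = (dQ/dp)·(p/Q) = (-907.643) × (20.5/58906) = -0.3158…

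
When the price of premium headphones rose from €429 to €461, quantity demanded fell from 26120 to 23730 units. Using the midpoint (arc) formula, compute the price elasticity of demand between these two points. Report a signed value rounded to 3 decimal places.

-1.333

%ΔQ = (23730 − 26120) / [(26120 + 23730)/2] = -2390/24925 = -0.095887…
%ΔP = (461 − 429) / [(429 + 461)/2] = 32/445 = 0.071910…
Arc Ed = %ΔQ / %ΔP = (-2390/24925) / (32/445) = -1.33343…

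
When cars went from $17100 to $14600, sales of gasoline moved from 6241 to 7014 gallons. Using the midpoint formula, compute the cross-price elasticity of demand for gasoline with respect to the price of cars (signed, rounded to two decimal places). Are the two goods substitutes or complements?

-0.74; complements

%ΔQ_{gasoline} = (7014 − 6241)/avg = 773/6627.5 = 0.116635…
%ΔP_{cars} = (14600 − 17100)/avg = -2500/15850 = -0.157728…
E_cross = (773/6627.5) / (-2500/15850) = -0.7394…
E_cross < 0 ⇒ the goods are complements.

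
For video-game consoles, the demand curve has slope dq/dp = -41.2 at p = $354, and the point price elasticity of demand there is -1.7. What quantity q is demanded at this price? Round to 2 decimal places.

Ed = (dq/dp)·(p/q) ⇒ q = (dq/dp)·p/Ed = (-41.2)·354/(-1.7) = 8579.2941…

8579.29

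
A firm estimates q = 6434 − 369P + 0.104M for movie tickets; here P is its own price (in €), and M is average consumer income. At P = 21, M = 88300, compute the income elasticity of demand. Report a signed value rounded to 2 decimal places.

At the given values, q = 6434 − 369(21) + 0.104(88300) = 7868.2.
∂q/∂M = 0.104.
E = (0.104) × (88300/7868.2) = 1.1671…

1.17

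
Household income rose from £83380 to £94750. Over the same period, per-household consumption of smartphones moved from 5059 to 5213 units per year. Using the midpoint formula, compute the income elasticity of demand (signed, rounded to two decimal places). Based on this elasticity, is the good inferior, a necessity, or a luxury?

0.23; necessity

%ΔQ = (5213 − 5059)/[( 5059 + 5213)/2] = 154/5136 = 0.029984…
%ΔIncome = (94750 − 83380)/[( 83380 + 94750)/2] = 11370/89065 = 0.127659…
E_income = (154/5136) / (11370/89065) = 0.2348…
0 < E_income < 1 ⇒ normal good, necessity.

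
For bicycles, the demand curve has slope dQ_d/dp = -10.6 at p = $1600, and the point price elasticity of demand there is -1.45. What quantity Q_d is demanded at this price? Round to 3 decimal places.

11696.552

Ed = (dQ_d/dp)·(p/Q_d) ⇒ Q_d = (dQ_d/dp)·p/Ed = (-10.6)·1600/(-1.45) = 11696.55172…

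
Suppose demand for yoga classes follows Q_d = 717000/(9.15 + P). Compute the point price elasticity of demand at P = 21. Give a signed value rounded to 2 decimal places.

-0.70

dQ_d/dP = −717000/(9.15 + P)² = -788.759. At P = 21, Q_d = 23781.1.
Ed = (dQ_d/dP)·(P/Q_d) = (-788.759) × (21/23781.1) = -0.6965…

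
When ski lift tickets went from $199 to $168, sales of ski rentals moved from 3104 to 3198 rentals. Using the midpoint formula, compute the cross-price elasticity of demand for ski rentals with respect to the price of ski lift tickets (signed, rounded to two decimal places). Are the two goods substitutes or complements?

%ΔQ_{ski rentals} = (3198 − 3104)/avg = 94/3151 = 0.029831…
%ΔP_{ski lift tickets} = (168 − 199)/avg = -31/183.5 = -0.168937…
E_cross = (94/3151) / (-31/183.5) = -0.1765…
E_cross < 0 ⇒ the goods are complements.

-0.18; complements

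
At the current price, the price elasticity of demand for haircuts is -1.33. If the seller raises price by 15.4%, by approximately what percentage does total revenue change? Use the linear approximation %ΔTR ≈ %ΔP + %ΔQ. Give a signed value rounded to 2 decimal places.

-5.08%

%ΔQ ≈ Ed × %ΔP = (-1.33) × (+15.4%) = -20.4820%
%ΔTR ≈ %ΔP + %ΔQ = (+15.4%) + (-20.4820%) = -5.0820%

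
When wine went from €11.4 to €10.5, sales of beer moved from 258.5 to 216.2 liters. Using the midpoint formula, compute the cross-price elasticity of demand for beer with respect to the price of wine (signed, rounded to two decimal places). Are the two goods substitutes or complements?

2.17; substitutes

%ΔQ_{beer} = (216.2 − 258.5)/avg = -42.3/237.35 = -0.178217…
%ΔP_{wine} = (10.5 − 11.4)/avg = -0.9/10.95 = -0.082191…
E_cross = (-42.3/237.35) / (-0.9/10.95) = 2.1683…
E_cross > 0 ⇒ the goods are substitutes.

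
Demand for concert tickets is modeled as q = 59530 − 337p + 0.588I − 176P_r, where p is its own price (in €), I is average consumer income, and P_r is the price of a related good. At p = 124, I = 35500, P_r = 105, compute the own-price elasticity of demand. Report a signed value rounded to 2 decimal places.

-2.08

At the given values, q = 59530 − 337(124) + 0.588(35500) − 176(105) = 20136.
∂q/∂p = −337.
E = (-337) × (124/20136) = -2.0752…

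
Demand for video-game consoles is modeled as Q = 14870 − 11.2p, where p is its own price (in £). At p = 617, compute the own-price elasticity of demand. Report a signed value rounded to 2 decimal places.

At the given values, Q = 14870 − 11.2(617) = 7959.6.
∂Q/∂p = −11.2.
E = (-11.2) × (617/7959.6) = -0.8681…

-0.87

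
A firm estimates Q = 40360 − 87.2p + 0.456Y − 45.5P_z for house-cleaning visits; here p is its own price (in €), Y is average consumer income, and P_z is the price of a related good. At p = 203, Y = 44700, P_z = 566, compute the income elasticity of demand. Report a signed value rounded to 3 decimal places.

1.179

At the given values, Q = 40360 − 87.2(203) + 0.456(44700) − 45.5(566) = 17288.6.
∂Q/∂Y = 0.456.
E = (0.456) × (44700/17288.6) = 1.17899…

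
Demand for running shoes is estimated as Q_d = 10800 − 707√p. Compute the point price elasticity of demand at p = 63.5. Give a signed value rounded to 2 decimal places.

dQ_d/dp = −707/(2√p) = -44.3611. At p = 63.5, Q_d = 5166.14.
Ed = (dQ_d/dp)·(p/Q_d) = (-44.3611) × (63.5/5166.14) = -0.5452…

-0.55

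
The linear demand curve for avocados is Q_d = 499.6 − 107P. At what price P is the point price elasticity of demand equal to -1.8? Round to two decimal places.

3.00

Ed = −107P/(499.6 − 107P). Set this equal to -1.8:
107P = 1.8·(499.6 − 107P) ⇒ 107P(1 + 1.8) = 1.8·499.6
P = 1.8·499.6 / (107·2.8) = 3.0016…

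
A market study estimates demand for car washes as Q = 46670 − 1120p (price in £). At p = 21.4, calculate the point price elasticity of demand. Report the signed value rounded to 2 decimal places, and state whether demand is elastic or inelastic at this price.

dQ/dp = −1120. At p = 21.4, Q = 46670 − 1120(21.4) = 22702.
Ed = (dQ/dp)·(p/Q) = −1120 × (21.4/22702) = -1.0557…
|Ed| = 1.06 > 1, so demand is elastic.

-1.06; elastic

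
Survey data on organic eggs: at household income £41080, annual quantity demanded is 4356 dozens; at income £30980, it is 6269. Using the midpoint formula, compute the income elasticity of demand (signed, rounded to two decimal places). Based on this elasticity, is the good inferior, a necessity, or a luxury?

%ΔQ = (6269 − 4356)/[( 4356 + 6269)/2] = 1913/5312.5 = 0.360094…
%ΔIncome = (30980 − 41080)/[( 41080 + 30980)/2] = -10100/36030 = -0.280321…
E_income = (1913/5312.5) / (-10100/36030) = -1.2845…
E_income < 0 ⇒ inferior good.

-1.28; inferior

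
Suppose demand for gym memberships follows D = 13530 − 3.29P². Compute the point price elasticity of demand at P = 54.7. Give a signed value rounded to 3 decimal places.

dD/dP = −2·3.29·P = -359.926. At P = 54.7, D = 3686.0239.
Ed = (dD/dP)·(P/D) = (-359.926) × (54.7/3686.0239) = -5.34124…

-5.341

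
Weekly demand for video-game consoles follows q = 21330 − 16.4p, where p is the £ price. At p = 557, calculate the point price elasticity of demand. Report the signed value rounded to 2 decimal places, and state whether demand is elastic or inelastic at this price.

-0.75; inelastic

dq/dp = −16.4. At p = 557, q = 21330 − 16.4(557) = 12195.2.
Ed = (dq/dp)·(p/q) = −16.4 × (557/12195.2) = -0.7490…
|Ed| = 0.75 < 1, so demand is inelastic.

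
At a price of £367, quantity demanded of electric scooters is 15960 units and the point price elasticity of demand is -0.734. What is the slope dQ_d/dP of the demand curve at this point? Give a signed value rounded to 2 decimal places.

-31.92

Ed = (dQ_d/dP)·(P/Q_d) ⇒ dQ_d/dP = Ed·Q_d/P = (-0.734)·15960/367 = -31.92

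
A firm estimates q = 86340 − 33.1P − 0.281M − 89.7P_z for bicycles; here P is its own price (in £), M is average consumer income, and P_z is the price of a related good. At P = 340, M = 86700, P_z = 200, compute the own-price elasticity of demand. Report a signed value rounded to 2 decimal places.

-0.34

At the given values, q = 86340 − 33.1(340) − 0.281(86700) − 89.7(200) = 32783.3.
∂q/∂P = −33.1.
E = (-33.1) × (340/32783.3) = -0.3432…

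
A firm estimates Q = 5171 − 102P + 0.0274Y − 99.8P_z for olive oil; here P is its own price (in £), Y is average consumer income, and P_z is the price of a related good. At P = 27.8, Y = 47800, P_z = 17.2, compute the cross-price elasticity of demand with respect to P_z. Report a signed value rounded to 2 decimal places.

At the given values, Q = 5171 − 102(27.8) + 0.0274(47800) − 99.8(17.2) = 1928.56.
∂Q/∂P_z = -99.8.
E = (-99.8) × (17.2/1928.56) = -0.8900…

-0.89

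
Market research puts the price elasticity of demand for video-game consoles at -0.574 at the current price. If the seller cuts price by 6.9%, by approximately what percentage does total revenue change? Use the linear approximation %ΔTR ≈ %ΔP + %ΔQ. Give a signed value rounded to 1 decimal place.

-2.9%

%ΔQ ≈ Ed × %ΔP = (-0.574) × (-6.9%) = +3.9606%
%ΔTR ≈ %ΔP + %ΔQ = (-6.9%) + (+3.9606%) = -2.9394%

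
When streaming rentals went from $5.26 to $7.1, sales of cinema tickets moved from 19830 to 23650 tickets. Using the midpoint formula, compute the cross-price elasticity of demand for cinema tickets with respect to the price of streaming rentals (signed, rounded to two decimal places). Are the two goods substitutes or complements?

%ΔQ_{cinema tickets} = (23650 − 19830)/avg = 3820/21740 = 0.175712…
%ΔP_{streaming rentals} = (7.1 − 5.26)/avg = 1.84/6.18 = 0.297734…
E_cross = (3820/21740) / (1.84/6.18) = 0.5901…
E_cross > 0 ⇒ the goods are substitutes.

0.59; substitutes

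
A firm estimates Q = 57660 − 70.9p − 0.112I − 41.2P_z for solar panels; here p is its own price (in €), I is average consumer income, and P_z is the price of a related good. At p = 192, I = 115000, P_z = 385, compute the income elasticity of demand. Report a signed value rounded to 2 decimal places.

-0.84

At the given values, Q = 57660 − 70.9(192) − 0.112(115000) − 41.2(385) = 15305.2.
∂Q/∂I = -0.112.
E = (-0.112) × (115000/15305.2) = -0.8415…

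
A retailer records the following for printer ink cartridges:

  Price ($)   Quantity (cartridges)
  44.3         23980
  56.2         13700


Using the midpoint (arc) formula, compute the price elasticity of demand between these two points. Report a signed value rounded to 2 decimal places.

-2.30

%ΔQ = (13700 − 23980) / [(23980 + 13700)/2] = -10280/18840 = -0.545647…
%ΔP = (56.2 − 44.3) / [(44.3 + 56.2)/2] = 11.9/50.25 = 0.236815…
Arc Ed = %ΔQ / %ΔP = (-10280/18840) / (11.9/50.25) = -2.3040…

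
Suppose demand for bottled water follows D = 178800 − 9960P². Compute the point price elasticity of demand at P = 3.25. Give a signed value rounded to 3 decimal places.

-2.859

dD/dP = −2·9960·P = -64740. At P = 3.25, D = 73597.5.
Ed = (dD/dP)·(P/D) = (-64740) × (3.25/73597.5) = -2.85886…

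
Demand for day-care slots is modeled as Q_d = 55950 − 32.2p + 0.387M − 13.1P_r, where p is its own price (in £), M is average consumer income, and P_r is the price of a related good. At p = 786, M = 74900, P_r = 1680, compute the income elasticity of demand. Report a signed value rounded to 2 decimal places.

0.77

At the given values, Q_d = 55950 − 32.2(786) + 0.387(74900) − 13.1(1680) = 37619.1.
∂Q_d/∂M = 0.387.
E = (0.387) × (74900/37619.1) = 0.7705…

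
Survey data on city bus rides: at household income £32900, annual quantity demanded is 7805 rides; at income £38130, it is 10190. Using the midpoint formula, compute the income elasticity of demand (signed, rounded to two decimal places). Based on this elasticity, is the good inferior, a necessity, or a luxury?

1.80; luxury

%ΔQ = (10190 − 7805)/[( 7805 + 10190)/2] = 2385/8997.5 = 0.265073…
%ΔIncome = (38130 − 32900)/[( 32900 + 38130)/2] = 5230/35515 = 0.147261…
E_income = (2385/8997.5) / (5230/35515) = 1.8000…
E_income > 1 ⇒ normal good, luxury.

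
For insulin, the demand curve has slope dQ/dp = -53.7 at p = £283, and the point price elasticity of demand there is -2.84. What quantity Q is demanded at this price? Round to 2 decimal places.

5351.09

Ed = (dQ/dp)·(p/Q) ⇒ Q = (dQ/dp)·p/Ed = (-53.7)·283/(-2.84) = 5351.0915…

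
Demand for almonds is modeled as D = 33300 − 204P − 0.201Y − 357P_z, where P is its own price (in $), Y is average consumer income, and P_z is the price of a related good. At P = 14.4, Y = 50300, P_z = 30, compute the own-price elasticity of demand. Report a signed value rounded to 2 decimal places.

-0.31

At the given values, D = 33300 − 204(14.4) − 0.201(50300) − 357(30) = 9542.1.
∂D/∂P = −204.
E = (-204) × (14.4/9542.1) = -0.3078…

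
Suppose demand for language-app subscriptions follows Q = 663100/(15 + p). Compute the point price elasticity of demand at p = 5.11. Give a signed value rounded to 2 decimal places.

dQ/dp = −663100/(15 + p)² = -1639.66. At p = 5.11, Q = 32973.6.
Ed = (dQ/dp)·(p/Q) = (-1639.66) × (5.11/32973.6) = -0.2541…

-0.25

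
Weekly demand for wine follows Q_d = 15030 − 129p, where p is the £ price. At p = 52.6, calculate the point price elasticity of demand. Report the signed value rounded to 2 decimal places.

dQ_d/dp = −129. At p = 52.6, Q_d = 15030 − 129(52.6) = 8244.6.
Ed = (dQ_d/dp)·(p/Q_d) = −129 × (52.6/8244.6) = -0.8230…

-0.82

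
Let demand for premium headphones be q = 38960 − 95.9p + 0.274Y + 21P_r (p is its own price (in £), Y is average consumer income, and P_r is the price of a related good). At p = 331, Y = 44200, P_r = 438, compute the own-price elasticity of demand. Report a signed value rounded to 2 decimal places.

-1.11

At the given values, q = 38960 − 95.9(331) + 0.274(44200) + 21(438) = 28525.9.
∂q/∂p = −95.9.
E = (-95.9) × (331/28525.9) = -1.1127…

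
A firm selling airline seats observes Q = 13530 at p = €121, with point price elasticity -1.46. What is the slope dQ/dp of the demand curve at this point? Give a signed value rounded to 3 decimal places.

Ed = (dQ/dp)·(p/Q) ⇒ dQ/dp = Ed·Q/p = (-1.46)·13530/121 = -163.25454…

-163.255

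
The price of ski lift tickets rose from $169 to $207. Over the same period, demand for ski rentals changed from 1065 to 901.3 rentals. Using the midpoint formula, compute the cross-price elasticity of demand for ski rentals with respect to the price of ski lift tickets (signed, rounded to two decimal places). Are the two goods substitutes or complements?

%ΔQ_{ski rentals} = (901.3 − 1065)/avg = -163.7/983.15 = -0.166505…
%ΔP_{ski lift tickets} = (207 − 169)/avg = 38/188 = 0.202127…
E_cross = (-163.7/983.15) / (38/188) = -0.8237…
E_cross < 0 ⇒ the goods are complements.

-0.82; complements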